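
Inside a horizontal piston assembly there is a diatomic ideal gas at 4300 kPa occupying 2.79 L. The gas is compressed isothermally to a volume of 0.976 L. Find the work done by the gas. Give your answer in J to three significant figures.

W ≈ -12600 J

Isothermal: W = nRT ln(V₂/V₁) = P₁V₁ ln(V₂/V₁).
P₁V₁ = (4300 kPa)(2.79 L) = 11997 J.
W = 11997 × ln(0.976/2.79) = 11997 × -1.05
W_by_gas = -12601 J.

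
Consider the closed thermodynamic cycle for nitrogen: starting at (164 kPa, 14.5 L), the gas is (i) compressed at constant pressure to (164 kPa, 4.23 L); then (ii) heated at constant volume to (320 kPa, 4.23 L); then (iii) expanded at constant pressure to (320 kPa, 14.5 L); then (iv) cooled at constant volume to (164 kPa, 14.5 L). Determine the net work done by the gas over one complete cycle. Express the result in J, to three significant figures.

W_net ≈ 1600 J

Constant-volume legs do no work.
W(i) = (164)(4.23 − 14.5) = -1684 J; W(iii) = (320)(14.5 − 4.23) = 3286 J.
W_net = -1684 + 3286 = 1602 J (the clockwise enclosed area).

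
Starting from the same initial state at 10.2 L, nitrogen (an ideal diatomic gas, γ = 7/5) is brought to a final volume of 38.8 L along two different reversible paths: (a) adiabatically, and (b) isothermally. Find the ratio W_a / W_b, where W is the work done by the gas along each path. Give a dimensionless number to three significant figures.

W_a / W_b ≈ 0.775

Path (a) adiabatic: W = P₁V₁(1 − (V₁/V₂)^(γ−1))/(γ−1) → W_a/(P₁V₁) = 1.035.
Path (b) isothermal: W = P₁V₁ ln(V₂/V₁) → W_b/(P₁V₁) = 1.336.
W_a / W_b = 1.035 / 1.336 = 0.7747.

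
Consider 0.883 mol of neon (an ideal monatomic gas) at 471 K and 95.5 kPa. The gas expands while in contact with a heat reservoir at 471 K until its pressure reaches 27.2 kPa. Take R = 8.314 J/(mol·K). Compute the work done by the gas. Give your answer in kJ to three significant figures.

Isothermal process: W = nRT ln(V₂/V₁) = nRT ln(P₁/P₂).
W = (0.883)(8.314)(471) × ln(95.5/27.2)
  = 3458 × ln(3.511) = 3458 × 1.256
W_by_gas = 4343 J.

W ≈ 4.34 kJ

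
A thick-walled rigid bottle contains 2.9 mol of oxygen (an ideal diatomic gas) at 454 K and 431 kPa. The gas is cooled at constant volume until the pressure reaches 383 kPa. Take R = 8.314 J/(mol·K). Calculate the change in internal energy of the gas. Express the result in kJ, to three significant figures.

ΔU ≈ -3.05 kJ

Constant volume ⇒ W = 0, so Q = ΔU = nCᵥΔT with Cᵥ = 5R/2 = 20.79 J/(mol·K).
At constant V, T₂/T₁ = P₂/P₁ ⇒ ΔT = T₁(P₂/P₁ − 1) = 454·(383/431 − 1) = -50.56 K.
ΔU = (2.9)(20.79)(-50.56) = -3048 J.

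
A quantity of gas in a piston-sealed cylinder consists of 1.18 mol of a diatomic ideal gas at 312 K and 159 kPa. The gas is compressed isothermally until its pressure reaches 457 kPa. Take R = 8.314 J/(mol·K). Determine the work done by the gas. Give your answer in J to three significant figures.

Isothermal process: W = nRT ln(V₂/V₁) = nRT ln(P₁/P₂).
W = (1.18)(8.314)(312) × ln(159/457)
  = 3061 × ln(0.3479) = 3061 × -1.056
W_by_gas = -3232 J.

W ≈ -3230 J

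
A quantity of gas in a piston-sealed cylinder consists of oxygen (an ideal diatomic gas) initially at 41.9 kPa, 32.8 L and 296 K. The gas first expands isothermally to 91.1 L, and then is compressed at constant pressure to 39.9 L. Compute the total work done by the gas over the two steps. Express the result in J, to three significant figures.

Step 1 (isothermal): W = P₁V₁ ln(V₂/V₁) = (1374) ln(91.1/32.8) = 1404 J.
After step 1: P = 15.09 kPa, V = 91.1 L, T = 296 K.
Step 2 (isobaric): W = PΔV = (15.09 kPa)(39.9 − 91.1 L) = -772.4 J.
W_total = 1404 − 772.4 = 631.5 J.

W_total ≈ 632 J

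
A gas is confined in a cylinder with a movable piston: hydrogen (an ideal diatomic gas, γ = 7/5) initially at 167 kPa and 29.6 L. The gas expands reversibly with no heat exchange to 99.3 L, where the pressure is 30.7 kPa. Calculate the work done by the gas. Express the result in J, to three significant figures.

Adiabatic: W = (P₁V₁ − P₂V₂)/(γ − 1) with γ = 7/5.
P₁V₁ = 4943 J, P₂V₂ = 3049 J.
W = (4943 − 3049) / 0.4 = 4737 J.

W ≈ 4740 J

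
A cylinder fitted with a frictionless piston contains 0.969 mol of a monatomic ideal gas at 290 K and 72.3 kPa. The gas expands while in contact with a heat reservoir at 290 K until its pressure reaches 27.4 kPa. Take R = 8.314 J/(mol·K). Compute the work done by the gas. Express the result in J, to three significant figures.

Isothermal process: W = nRT ln(V₂/V₁) = nRT ln(P₁/P₂).
W = (0.969)(8.314)(290) × ln(72.3/27.4)
  = 2336 × ln(2.639) = 2336 × 0.9703
W_by_gas = 2267 J.

W ≈ 2270 J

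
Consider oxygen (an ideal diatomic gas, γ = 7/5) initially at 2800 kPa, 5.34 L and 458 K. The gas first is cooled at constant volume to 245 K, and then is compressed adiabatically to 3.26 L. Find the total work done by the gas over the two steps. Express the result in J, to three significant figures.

Step 1 (isochoric): W = 0 (constant volume).
After step 1: P = 1498 kPa (V unchanged).
Step 2 (adiabatic): W = (P₁V₁ − P₂V₂)/(γ−1) = (7998 − 9744)/0.4 = -4364 J.
W_total = 0 − 4364 = -4364 J.

W_total ≈ -4360 J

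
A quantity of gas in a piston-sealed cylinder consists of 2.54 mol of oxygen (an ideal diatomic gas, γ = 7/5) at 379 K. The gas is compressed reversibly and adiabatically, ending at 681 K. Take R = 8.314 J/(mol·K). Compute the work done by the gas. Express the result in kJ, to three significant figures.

W ≈ -15.9 kJ

Adiabatic ⇒ Q = 0, so W_by = −ΔU = nCᵥ(T₁ − T₂).
Cᵥ = 5R/2 = 20.79 J/(mol·K).
W = (2.54)(20.79)(379 − 681) = -15944 J.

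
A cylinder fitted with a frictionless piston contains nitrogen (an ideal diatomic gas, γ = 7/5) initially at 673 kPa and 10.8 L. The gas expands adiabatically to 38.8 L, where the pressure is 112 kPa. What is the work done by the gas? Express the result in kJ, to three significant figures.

W ≈ 7.31 kJ

Adiabatic: W = (P₁V₁ − P₂V₂)/(γ − 1) with γ = 7/5.
P₁V₁ = 7268 J, P₂V₂ = 4346 J.
W = (7268 − 4346) / 0.4 = 7307 J.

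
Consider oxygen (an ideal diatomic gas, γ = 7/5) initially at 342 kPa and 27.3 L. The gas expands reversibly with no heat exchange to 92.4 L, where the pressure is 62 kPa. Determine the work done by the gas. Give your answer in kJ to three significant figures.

W ≈ 9.02 kJ

Adiabatic: W = (P₁V₁ − P₂V₂)/(γ − 1) with γ = 7/5.
P₁V₁ = 9337 J, P₂V₂ = 5729 J.
W = (9337 − 5729) / 0.4 = 9020 J.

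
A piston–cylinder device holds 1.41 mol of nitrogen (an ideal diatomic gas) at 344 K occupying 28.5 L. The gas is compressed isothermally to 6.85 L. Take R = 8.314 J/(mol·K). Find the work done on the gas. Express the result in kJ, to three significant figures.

W ≈ 5.75 kJ

Isothermal: W = nRT ln(V₂/V₁).
W = (1.41)(8.314)(344) × ln(6.85/28.5)
  = 4033 × -1.426
W_by_gas = -5749 J; work on gas = −W_by = 5749 J.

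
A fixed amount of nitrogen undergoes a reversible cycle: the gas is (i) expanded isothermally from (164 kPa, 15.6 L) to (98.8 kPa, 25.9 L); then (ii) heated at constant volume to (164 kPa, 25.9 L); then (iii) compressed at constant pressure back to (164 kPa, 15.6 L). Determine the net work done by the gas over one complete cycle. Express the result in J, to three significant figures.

Leg (i): W = PᵢVᵢ ln(V_f/Vᵢ) = (2558) ln(25.9/15.6) = 1297 J.
Leg (ii): W = 0.
Leg (iii): W = PΔV = (164)(15.6 − 25.9) = -1689 J.
W_net = 1297 − 1689 = -392.2 J.

W_net ≈ -392 J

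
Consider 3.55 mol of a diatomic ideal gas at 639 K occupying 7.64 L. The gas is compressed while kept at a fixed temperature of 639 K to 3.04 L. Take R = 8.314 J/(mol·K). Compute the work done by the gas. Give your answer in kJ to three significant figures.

W ≈ -17.4 kJ

Isothermal: W = nRT ln(V₂/V₁).
W = (3.55)(8.314)(639) × ln(3.04/7.64)
  = 18860 × -0.9215
W_by_gas = -17380 J.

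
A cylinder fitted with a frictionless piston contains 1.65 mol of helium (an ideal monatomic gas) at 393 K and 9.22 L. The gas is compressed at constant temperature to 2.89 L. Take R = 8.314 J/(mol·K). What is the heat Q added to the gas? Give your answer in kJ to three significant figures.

Isothermal ⇒ ΔU = 0, so Q = W = nRT ln(V₂/V₁).
Q = (1.65)(8.314)(393) ln(2.89/9.22) = 5391 × -1.16 = -6254 J.

Q ≈ -6.25 kJ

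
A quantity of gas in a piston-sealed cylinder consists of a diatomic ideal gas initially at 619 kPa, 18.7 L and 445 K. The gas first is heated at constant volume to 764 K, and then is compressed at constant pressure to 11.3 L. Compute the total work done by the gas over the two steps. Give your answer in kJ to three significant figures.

Step 1 (isochoric): W = 0 (constant volume).
After step 1: P = 1063 kPa (V unchanged).
Step 2 (isobaric): W = PΔV = (1063 kPa)(11.3 − 18.7 L) = -7864 J.
W_total = 0 − 7864 = -7864 J.

W_total ≈ -7.86 kJ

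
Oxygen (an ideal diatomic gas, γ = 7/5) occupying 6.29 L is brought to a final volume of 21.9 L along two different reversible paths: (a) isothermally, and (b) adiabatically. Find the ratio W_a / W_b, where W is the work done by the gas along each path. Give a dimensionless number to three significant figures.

Path (a) isothermal: W = P₁V₁ ln(V₂/V₁) → W_a/(P₁V₁) = 1.248.
Path (b) adiabatic: W = P₁V₁(1 − (V₁/V₂)^(γ−1))/(γ−1) → W_b/(P₁V₁) = 0.9822.
W_a / W_b = 1.248 / 0.9822 = 1.27.

W_a / W_b ≈ 1.27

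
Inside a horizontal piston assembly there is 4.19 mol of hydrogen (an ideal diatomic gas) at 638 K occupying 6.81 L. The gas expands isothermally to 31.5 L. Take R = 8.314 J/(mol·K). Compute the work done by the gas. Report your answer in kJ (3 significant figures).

Isothermal: W = nRT ln(V₂/V₁).
W = (4.19)(8.314)(638) × ln(31.5/6.81)
  = 22225 × 1.532
W_by_gas = 34040 J.

W ≈ 34.0 kJ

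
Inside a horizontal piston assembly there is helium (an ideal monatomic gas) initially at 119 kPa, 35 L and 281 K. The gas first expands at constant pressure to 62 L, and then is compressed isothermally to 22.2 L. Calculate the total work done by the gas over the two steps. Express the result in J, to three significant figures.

Step 1 (isobaric): W = PΔV = (119 kPa)(62 − 35 L) = 3213 J.
After step 1: P = 119 kPa, V = 62 L, T = 497.8 K.
Step 2 (isothermal): W = P₁V₁ ln(V₂/V₁) = (7378) ln(22.2/62) = -7578 J.
W_total = 3213 − 7578 = -4365 J.

W_total ≈ -4360 J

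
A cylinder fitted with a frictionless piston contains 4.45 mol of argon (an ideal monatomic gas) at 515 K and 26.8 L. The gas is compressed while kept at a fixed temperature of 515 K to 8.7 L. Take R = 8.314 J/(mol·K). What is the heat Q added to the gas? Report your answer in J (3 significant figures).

Q ≈ -21400 J

Isothermal ⇒ ΔU = 0, so Q = W = nRT ln(V₂/V₁).
Q = (4.45)(8.314)(515) ln(8.7/26.8) = 19054 × -1.125 = -21437 J.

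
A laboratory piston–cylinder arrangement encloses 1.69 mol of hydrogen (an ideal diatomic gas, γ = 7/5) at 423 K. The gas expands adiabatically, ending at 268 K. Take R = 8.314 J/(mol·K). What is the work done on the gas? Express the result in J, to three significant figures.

Adiabatic ⇒ Q = 0, so W_by = −ΔU = nCᵥ(T₁ − T₂).
Cᵥ = 5R/2 = 20.79 J/(mol·K).
W = (1.69)(20.79)(423 − 268) = 5445 J.
Work on gas = −W_by = -5445 J.

W ≈ -5440 J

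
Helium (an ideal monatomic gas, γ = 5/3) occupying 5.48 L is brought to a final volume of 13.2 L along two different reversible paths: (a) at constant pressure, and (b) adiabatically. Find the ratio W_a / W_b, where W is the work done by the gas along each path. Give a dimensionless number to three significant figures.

W_a / W_b ≈ 2.12

Path (a) isobaric: W = P₁(V₂ − V₁) → W_a/(P₁V₁) = 1.409.
Path (b) adiabatic: W = P₁V₁(1 − (V₁/V₂)^(γ−1))/(γ−1) → W_b/(P₁V₁) = 0.6652.
W_a / W_b = 1.409 / 0.6652 = 2.118.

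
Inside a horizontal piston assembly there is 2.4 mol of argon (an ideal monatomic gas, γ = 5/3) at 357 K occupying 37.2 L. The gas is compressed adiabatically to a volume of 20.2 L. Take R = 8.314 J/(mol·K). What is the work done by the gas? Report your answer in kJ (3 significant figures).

W ≈ -5.37 kJ

Adiabatic: TV^(γ−1) = const with γ = 5/3.
T₂ = T₁ (V₁/V₂)^(γ−1) = 357 × (37.2/20.2)^0.667 = 357 × 1.502 = 536.4 K.
W_by = nCᵥ(T₁ − T₂) = (2.4)(12.47)(357 − 536.4) = -5369 J.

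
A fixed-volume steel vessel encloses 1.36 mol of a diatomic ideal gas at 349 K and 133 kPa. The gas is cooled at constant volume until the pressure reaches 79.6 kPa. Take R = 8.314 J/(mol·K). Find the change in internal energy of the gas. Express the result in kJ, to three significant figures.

Constant volume ⇒ W = 0, so Q = ΔU = nCᵥΔT with Cᵥ = 5R/2 = 20.79 J/(mol·K).
At constant V, T₂/T₁ = P₂/P₁ ⇒ ΔT = T₁(P₂/P₁ − 1) = 349·(79.6/133 − 1) = -140.1 K.
ΔU = (1.36)(20.79)(-140.1) = -3961 J.

ΔU ≈ -3.96 kJ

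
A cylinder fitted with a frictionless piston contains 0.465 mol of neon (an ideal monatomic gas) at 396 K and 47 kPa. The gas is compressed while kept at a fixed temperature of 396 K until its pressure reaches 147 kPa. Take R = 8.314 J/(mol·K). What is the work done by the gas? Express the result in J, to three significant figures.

Isothermal process: W = nRT ln(V₂/V₁) = nRT ln(P₁/P₂).
W = (0.465)(8.314)(396) × ln(47/147)
  = 1531 × ln(0.3197) = 1531 × -1.14
W_by_gas = -1746 J.

W ≈ -1750 J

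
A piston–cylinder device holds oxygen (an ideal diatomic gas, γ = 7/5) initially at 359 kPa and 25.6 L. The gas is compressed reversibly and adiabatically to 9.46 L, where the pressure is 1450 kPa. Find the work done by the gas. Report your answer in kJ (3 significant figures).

W ≈ -11.3 kJ

Adiabatic: W = (P₁V₁ − P₂V₂)/(γ − 1) with γ = 7/5.
P₁V₁ = 9190 J, P₂V₂ = 13717 J.
W = (9190 − 13717) / 0.4 = -11317 J.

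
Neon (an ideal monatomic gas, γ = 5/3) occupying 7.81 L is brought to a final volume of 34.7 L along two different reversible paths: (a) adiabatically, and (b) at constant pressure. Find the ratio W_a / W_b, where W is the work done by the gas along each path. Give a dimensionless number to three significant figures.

W_a / W_b ≈ 0.274

Path (a) adiabatic: W = P₁V₁(1 − (V₁/V₂)^(γ−1))/(γ−1) → W_a/(P₁V₁) = 0.945.
Path (b) isobaric: W = P₁(V₂ − V₁) → W_b/(P₁V₁) = 3.443.
W_a / W_b = 0.945 / 3.443 = 0.2745.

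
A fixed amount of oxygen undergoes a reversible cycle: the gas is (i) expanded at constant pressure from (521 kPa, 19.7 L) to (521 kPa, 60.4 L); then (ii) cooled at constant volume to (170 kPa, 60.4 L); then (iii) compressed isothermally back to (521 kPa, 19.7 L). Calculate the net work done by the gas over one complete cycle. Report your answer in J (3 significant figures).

W_net ≈ 9700 J

Leg (i): W = PΔV = (521)(60.4 − 19.7) = 21205 J.
Leg (ii): W = 0.
Leg (iii): W = PᵢVᵢ ln(V_f/Vᵢ) = (10268) ln(19.7/60.4) = -11504 J.
W_net = 21205 − 11504 = 9701 J.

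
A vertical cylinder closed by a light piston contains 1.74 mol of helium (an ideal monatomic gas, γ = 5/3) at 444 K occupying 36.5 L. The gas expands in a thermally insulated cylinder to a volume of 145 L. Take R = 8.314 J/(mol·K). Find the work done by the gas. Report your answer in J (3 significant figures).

W ≈ 5790 J

Adiabatic: TV^(γ−1) = const with γ = 5/3.
T₂ = T₁ (V₁/V₂)^(γ−1) = 444 × (36.5/145)^0.667 = 444 × 0.3987 = 177 K.
W_by = nCᵥ(T₁ − T₂) = (1.74)(12.47)(444 − 177) = 5794 J.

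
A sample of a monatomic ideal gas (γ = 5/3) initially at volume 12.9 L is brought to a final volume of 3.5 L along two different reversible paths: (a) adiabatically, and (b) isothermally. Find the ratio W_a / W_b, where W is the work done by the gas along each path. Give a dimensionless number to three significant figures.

W_a / W_b ≈ 1.59

Path (a) adiabatic: W = P₁V₁(1 − (V₁/V₂)^(γ−1))/(γ−1) → W_a/(P₁V₁) = -2.079.
Path (b) isothermal: W = P₁V₁ ln(V₂/V₁) → W_b/(P₁V₁) = -1.304.
W_a / W_b = -2.079 / -1.304 = 1.594.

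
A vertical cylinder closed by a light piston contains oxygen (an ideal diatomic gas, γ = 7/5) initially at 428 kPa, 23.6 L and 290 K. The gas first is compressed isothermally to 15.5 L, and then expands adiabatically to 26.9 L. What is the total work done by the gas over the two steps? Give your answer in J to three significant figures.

Step 1 (isothermal): W = P₁V₁ ln(V₂/V₁) = (10101) ln(15.5/23.6) = -4246 J.
After step 1: P = 651.7 kPa, V = 15.5 L, T = 290 K.
Step 2 (adiabatic): W = (P₁V₁ − P₂V₂)/(γ−1) = (10101 − 8102)/0.4 = 4997 J.
W_total = -4246 + 4997 = 750.8 J.

W_total ≈ 751 J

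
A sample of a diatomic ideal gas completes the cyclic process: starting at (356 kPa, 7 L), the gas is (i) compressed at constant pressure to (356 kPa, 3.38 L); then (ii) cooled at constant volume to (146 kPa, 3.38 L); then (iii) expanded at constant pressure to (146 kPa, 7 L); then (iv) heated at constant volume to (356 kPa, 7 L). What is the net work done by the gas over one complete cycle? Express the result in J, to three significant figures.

W_net ≈ -760 J

Constant-volume legs do no work.
W(i) = (356)(3.38 − 7) = -1289 J; W(iii) = (146)(7 − 3.38) = 528.5 J.
W_net = -1289 + 528.5 = -760.2 J (the counter-clockwise enclosed area).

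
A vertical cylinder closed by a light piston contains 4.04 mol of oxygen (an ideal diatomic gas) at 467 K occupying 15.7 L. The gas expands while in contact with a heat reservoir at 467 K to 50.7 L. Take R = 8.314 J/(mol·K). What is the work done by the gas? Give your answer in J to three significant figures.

Isothermal: W = nRT ln(V₂/V₁).
W = (4.04)(8.314)(467) × ln(50.7/15.7)
  = 15686 × 1.172
W_by_gas = 18388 J.

W ≈ 18400 J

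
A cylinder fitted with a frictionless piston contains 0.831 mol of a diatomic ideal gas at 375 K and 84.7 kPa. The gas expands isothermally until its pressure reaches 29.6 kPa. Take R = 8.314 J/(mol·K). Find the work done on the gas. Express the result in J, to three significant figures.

W ≈ -2720 J

Isothermal process: W = nRT ln(V₂/V₁) = nRT ln(P₁/P₂).
W = (0.831)(8.314)(375) × ln(84.7/29.6)
  = 2591 × ln(2.861) = 2591 × 1.051
W_by_gas = 2724 J; work on gas = −W_by = -2724 J.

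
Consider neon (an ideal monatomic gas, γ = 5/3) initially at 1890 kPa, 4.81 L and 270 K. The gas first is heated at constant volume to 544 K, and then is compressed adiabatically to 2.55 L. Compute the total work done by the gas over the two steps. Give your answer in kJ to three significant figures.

W_total ≈ -14.5 kJ

Step 1 (isochoric): W = 0 (constant volume).
After step 1: P = 3808 kPa (V unchanged).
Step 2 (adiabatic): W = (P₁V₁ − P₂V₂)/(γ−1) = (18316 − 27963)/0.667 = -14469 J.
W_total = 0 − 14469 = -14469 J.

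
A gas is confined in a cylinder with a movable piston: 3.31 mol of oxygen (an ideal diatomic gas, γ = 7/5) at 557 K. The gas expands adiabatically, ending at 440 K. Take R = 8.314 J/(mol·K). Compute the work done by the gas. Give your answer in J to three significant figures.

W ≈ 8050 J

Adiabatic ⇒ Q = 0, so W_by = −ΔU = nCᵥ(T₁ − T₂).
Cᵥ = 5R/2 = 20.79 J/(mol·K).
W = (3.31)(20.79)(557 − 440) = 8049 J.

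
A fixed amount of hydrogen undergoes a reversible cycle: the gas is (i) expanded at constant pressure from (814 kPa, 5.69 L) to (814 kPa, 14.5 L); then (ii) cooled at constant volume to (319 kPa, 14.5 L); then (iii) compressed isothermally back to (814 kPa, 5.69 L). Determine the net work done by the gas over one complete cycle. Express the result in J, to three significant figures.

W_net ≈ 2840 J

Leg (i): W = PΔV = (814)(14.5 − 5.69) = 7171 J.
Leg (ii): W = 0.
Leg (iii): W = PᵢVᵢ ln(V_f/Vᵢ) = (4626) ln(5.69/14.5) = -4327 J.
W_net = 7171 − 4327 = 2844 J.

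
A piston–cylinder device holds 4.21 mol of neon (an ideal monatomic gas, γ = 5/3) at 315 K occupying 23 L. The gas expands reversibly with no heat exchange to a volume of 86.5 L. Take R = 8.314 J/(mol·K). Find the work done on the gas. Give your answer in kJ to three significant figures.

Adiabatic: TV^(γ−1) = const with γ = 5/3.
T₂ = T₁ (V₁/V₂)^(γ−1) = 315 × (23/86.5)^0.667 = 315 × 0.4135 = 130.3 K.
W_by = nCᵥ(T₁ − T₂) = (4.21)(12.47)(315 − 130.3) = 9700 J.
Work on gas = −W_by = -9700 J.

W ≈ -9.70 kJ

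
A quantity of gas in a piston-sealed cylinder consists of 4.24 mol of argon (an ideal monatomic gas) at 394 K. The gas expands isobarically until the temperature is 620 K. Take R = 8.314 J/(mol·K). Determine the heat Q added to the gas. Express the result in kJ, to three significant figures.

Q ≈ 19.9 kJ

Isobaric: W = nRΔT = (4.24)(8.314)(226) = 7967 J.
ΔU = nCᵥΔT with Cᵥ = 3R/2: ΔU = (4.24)(12.47)(226) = 11950 J.
Q = ΔU + W = 11950 + 7967 = 19917 J.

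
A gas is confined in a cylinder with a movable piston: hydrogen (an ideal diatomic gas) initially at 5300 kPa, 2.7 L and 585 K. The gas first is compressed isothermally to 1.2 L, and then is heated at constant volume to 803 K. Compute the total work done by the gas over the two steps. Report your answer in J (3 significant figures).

Step 1 (isothermal): W = P₁V₁ ln(V₂/V₁) = (14310) ln(1.2/2.7) = -11604 J.
Step 2 (isochoric): W = 0 (constant volume).
W_total = -11604 + 0 = -11604 J.

W_total ≈ -11600 J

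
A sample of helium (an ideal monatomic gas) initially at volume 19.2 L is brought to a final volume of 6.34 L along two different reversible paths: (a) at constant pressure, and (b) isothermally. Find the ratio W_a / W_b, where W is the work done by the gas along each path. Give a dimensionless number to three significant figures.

W_a / W_b ≈ 0.604

Path (a) isobaric: W = P₁(V₂ − V₁) → W_a/(P₁V₁) = -0.6698.
Path (b) isothermal: W = P₁V₁ ln(V₂/V₁) → W_b/(P₁V₁) = -1.108.
W_a / W_b = -0.6698 / -1.108 = 0.6045.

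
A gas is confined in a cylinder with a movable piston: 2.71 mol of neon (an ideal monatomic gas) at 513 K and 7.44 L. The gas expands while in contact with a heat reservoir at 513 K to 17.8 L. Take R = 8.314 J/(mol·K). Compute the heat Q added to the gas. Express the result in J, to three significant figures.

Isothermal ⇒ ΔU = 0, so Q = W = nRT ln(V₂/V₁).
Q = (2.71)(8.314)(513) ln(17.8/7.44) = 11558 × 0.8723 = 10083 J.

Q ≈ 10100 J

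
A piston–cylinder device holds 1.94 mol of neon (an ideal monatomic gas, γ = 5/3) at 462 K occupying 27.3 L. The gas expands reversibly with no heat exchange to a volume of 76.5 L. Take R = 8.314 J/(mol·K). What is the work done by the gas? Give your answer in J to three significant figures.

W ≈ 5550 J

Adiabatic: TV^(γ−1) = const with γ = 5/3.
T₂ = T₁ (V₁/V₂)^(γ−1) = 462 × (27.3/76.5)^0.667 = 462 × 0.5031 = 232.4 K.
W_by = nCᵥ(T₁ − T₂) = (1.94)(12.47)(462 − 232.4) = 5554 J.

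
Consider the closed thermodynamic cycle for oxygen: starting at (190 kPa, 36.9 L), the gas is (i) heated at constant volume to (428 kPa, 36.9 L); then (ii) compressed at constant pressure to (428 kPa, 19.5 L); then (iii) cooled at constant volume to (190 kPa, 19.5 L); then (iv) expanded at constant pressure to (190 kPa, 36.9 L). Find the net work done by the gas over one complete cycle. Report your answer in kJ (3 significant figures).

Constant-volume legs do no work.
W(ii) = (428)(19.5 − 36.9) = -7447 J; W(iv) = (190)(36.9 − 19.5) = 3306 J.
W_net = -7447 + 3306 = -4141 J (the counter-clockwise enclosed area).

W_net ≈ -4.14 kJ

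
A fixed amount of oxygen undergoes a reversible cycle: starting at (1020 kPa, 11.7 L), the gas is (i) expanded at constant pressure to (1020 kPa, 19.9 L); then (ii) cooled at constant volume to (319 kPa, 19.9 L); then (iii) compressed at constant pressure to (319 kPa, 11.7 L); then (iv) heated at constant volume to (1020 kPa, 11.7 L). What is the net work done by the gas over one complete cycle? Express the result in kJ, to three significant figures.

Constant-volume legs do no work.
W(i) = (1020)(19.9 − 11.7) = 8364 J; W(iii) = (319)(11.7 − 19.9) = -2616 J.
W_net = 8364 − 2616 = 5748 J (the clockwise enclosed area).

W_net ≈ 5.75 kJ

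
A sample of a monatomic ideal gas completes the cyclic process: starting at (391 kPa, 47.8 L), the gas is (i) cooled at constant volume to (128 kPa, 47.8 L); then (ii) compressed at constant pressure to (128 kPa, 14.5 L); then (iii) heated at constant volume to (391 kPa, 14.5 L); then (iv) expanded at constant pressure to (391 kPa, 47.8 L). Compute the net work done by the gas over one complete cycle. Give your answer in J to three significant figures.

Constant-volume legs do no work.
W(ii) = (128)(14.5 − 47.8) = -4262 J; W(iv) = (391)(47.8 − 14.5) = 13020 J.
W_net = -4262 + 13020 = 8758 J (the clockwise enclosed area).

W_net ≈ 8760 J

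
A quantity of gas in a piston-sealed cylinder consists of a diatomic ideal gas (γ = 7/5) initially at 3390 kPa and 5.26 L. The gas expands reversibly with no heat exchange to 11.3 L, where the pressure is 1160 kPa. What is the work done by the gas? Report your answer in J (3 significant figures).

Adiabatic: W = (P₁V₁ − P₂V₂)/(γ − 1) with γ = 7/5.
P₁V₁ = 17831 J, P₂V₂ = 13108 J.
W = (17831 − 13108) / 0.4 = 11808 J.

W ≈ 11800 J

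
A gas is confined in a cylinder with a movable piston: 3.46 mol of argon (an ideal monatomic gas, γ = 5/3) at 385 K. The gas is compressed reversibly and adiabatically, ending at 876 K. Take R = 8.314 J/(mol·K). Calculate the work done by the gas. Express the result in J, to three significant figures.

W ≈ -21200 J

Adiabatic ⇒ Q = 0, so W_by = −ΔU = nCᵥ(T₁ − T₂).
Cᵥ = 3R/2 = 12.47 J/(mol·K).
W = (3.46)(12.47)(385 − 876) = -21186 J.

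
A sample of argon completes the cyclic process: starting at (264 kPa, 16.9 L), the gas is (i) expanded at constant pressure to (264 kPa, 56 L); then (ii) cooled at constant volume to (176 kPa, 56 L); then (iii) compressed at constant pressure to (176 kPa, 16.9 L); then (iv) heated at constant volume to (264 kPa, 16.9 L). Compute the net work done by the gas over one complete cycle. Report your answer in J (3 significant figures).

W_net ≈ 3440 J

Constant-volume legs do no work.
W(i) = (264)(56 − 16.9) = 10322 J; W(iii) = (176)(16.9 − 56) = -6882 J.
W_net = 10322 − 6882 = 3441 J (the clockwise enclosed area).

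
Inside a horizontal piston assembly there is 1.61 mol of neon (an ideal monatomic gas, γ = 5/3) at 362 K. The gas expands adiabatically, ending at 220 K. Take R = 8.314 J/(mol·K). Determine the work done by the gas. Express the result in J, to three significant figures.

W ≈ 2850 J

Adiabatic ⇒ Q = 0, so W_by = −ΔU = nCᵥ(T₁ − T₂).
Cᵥ = 3R/2 = 12.47 J/(mol·K).
W = (1.61)(12.47)(362 − 220) = 2851 J.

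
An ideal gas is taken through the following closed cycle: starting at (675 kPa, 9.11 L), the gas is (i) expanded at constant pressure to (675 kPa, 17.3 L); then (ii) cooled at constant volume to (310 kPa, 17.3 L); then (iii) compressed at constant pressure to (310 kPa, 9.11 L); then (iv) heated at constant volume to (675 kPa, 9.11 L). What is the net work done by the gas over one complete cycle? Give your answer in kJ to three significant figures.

Constant-volume legs do no work.
W(i) = (675)(17.3 − 9.11) = 5528 J; W(iii) = (310)(9.11 − 17.3) = -2539 J.
W_net = 5528 − 2539 = 2989 J (the clockwise enclosed area).

W_net ≈ 2.99 kJ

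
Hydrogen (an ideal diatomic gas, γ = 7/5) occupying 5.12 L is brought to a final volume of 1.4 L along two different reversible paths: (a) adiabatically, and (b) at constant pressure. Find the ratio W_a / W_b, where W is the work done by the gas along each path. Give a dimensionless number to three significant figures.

W_a / W_b ≈ 2.34

Path (a) adiabatic: W = P₁V₁(1 − (V₁/V₂)^(γ−1))/(γ−1) → W_a/(P₁V₁) = -1.699.
Path (b) isobaric: W = P₁(V₂ − V₁) → W_b/(P₁V₁) = -0.7266.
W_a / W_b = -1.699 / -0.7266 = 2.339.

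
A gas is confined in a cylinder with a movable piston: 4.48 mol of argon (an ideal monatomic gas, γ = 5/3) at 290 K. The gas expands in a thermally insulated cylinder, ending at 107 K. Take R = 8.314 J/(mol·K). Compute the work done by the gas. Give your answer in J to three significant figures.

W ≈ 10200 J

Adiabatic ⇒ Q = 0, so W_by = −ΔU = nCᵥ(T₁ − T₂).
Cᵥ = 3R/2 = 12.47 J/(mol·K).
W = (4.48)(12.47)(290 − 107) = 10224 J.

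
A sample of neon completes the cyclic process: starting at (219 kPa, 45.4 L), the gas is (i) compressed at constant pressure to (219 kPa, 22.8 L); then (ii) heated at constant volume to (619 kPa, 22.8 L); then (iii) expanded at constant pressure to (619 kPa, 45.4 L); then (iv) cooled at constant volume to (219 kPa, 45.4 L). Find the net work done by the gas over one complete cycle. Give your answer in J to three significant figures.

W_net ≈ 9040 J

Constant-volume legs do no work.
W(i) = (219)(22.8 − 45.4) = -4949 J; W(iii) = (619)(45.4 − 22.8) = 13989 J.
W_net = -4949 + 13989 = 9040 J (the clockwise enclosed area).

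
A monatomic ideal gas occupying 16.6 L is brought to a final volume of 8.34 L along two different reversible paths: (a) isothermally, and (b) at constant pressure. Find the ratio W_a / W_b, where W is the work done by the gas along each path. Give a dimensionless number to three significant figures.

Path (a) isothermal: W = P₁V₁ ln(V₂/V₁) → W_a/(P₁V₁) = -0.6883.
Path (b) isobaric: W = P₁(V₂ − V₁) → W_b/(P₁V₁) = -0.4976.
W_a / W_b = -0.6883 / -0.4976 = 1.383.

W_a / W_b ≈ 1.38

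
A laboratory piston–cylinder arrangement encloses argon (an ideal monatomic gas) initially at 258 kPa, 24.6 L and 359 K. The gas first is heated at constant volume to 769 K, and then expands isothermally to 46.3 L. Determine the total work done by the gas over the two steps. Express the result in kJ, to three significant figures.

W_total ≈ 8.60 kJ

Step 1 (isochoric): W = 0 (constant volume).
After step 1: P = 552.7 kPa (V unchanged).
Step 2 (isothermal): W = P₁V₁ ln(V₂/V₁) = (13595) ln(46.3/24.6) = 8598 J.
W_total = 0 + 8598 = 8598 J.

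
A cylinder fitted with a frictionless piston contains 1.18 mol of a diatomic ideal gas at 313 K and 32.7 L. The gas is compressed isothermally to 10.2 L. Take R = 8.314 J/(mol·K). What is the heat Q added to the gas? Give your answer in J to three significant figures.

Isothermal ⇒ ΔU = 0, so Q = W = nRT ln(V₂/V₁).
Q = (1.18)(8.314)(313) ln(10.2/32.7) = 3071 × -1.165 = -3577 J.

Q ≈ -3580 J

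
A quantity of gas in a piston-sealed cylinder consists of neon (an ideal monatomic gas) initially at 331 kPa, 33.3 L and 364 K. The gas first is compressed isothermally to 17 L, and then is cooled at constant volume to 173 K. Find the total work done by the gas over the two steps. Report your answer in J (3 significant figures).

Step 1 (isothermal): W = P₁V₁ ln(V₂/V₁) = (11022) ln(17/33.3) = -7411 J.
Step 2 (isochoric): W = 0 (constant volume).
W_total = -7411 + 0 = -7411 J.

W_total ≈ -7410 J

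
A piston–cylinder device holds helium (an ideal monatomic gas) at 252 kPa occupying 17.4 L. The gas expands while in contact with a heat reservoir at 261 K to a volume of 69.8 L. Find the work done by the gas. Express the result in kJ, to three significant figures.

Isothermal: W = nRT ln(V₂/V₁) = P₁V₁ ln(V₂/V₁).
P₁V₁ = (252 kPa)(17.4 L) = 4385 J.
W = 4385 × ln(69.8/17.4) = 4385 × 1.389
W_by_gas = 6091 J.

W ≈ 6.09 kJ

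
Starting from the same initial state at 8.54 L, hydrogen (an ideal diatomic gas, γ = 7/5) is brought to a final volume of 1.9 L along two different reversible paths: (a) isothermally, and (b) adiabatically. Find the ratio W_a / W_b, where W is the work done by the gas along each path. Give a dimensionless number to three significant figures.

W_a / W_b ≈ 0.729

Path (a) isothermal: W = P₁V₁ ln(V₂/V₁) → W_a/(P₁V₁) = -1.503.
Path (b) adiabatic: W = P₁V₁(1 − (V₁/V₂)^(γ−1))/(γ−1) → W_b/(P₁V₁) = -2.061.
W_a / W_b = -1.503 / -2.061 = 0.7294.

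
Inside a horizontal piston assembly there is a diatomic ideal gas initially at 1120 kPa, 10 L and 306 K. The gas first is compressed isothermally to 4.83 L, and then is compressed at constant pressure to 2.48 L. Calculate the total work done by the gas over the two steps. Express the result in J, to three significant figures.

Step 1 (isothermal): W = P₁V₁ ln(V₂/V₁) = (11200) ln(4.83/10) = -8151 J.
After step 1: P = 2319 kPa, V = 4.83 L, T = 306 K.
Step 2 (isobaric): W = PΔV = (2319 kPa)(2.48 − 4.83 L) = -5449 J.
W_total = -8151 − 5449 = -13600 J.

W_total ≈ -13600 J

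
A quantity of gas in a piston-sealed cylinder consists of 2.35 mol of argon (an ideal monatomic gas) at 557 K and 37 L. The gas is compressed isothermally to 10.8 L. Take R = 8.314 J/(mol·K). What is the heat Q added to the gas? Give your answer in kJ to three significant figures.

Isothermal ⇒ ΔU = 0, so Q = W = nRT ln(V₂/V₁).
Q = (2.35)(8.314)(557) ln(10.8/37) = 10883 × -1.231 = -13401 J.

Q ≈ -13.4 kJ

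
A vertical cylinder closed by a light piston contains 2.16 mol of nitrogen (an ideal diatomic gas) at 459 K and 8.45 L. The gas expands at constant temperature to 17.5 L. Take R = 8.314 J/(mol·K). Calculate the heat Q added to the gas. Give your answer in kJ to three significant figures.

Q ≈ 6.00 kJ

Isothermal ⇒ ΔU = 0, so Q = W = nRT ln(V₂/V₁).
Q = (2.16)(8.314)(459) ln(17.5/8.45) = 8243 × 0.728 = 6001 J.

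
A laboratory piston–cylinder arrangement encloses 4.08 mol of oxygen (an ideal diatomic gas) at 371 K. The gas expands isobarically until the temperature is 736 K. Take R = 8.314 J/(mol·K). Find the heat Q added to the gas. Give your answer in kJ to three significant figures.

Q ≈ 43.3 kJ

Isobaric: W = nRΔT = (4.08)(8.314)(365) = 12381 J.
ΔU = nCᵥΔT with Cᵥ = 5R/2: ΔU = (4.08)(20.79)(365) = 30953 J.
Q = ΔU + W = 30953 + 12381 = 43334 J.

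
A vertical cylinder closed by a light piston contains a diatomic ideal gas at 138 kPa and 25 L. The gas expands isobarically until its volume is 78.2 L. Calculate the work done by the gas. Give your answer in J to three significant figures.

Isobaric: W = P ΔV.
W = (138 kPa)(78.2 − 25 L) = (138)(53.2) = 7342 J.

W ≈ 7340 J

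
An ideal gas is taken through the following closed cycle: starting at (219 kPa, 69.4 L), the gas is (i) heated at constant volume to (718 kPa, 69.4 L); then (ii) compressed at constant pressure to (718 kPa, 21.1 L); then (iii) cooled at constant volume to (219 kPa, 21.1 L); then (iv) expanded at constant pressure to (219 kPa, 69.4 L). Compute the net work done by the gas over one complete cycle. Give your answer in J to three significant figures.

Constant-volume legs do no work.
W(ii) = (718)(21.1 − 69.4) = -34679 J; W(iv) = (219)(69.4 − 21.1) = 10578 J.
W_net = -34679 + 10578 = -24102 J (the counter-clockwise enclosed area).

W_net ≈ -24100 J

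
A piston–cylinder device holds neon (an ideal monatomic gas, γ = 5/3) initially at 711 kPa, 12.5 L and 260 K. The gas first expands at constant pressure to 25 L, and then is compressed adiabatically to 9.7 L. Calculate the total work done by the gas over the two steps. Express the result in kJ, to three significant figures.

W_total ≈ -14.6 kJ

Step 1 (isobaric): W = PΔV = (711 kPa)(25 − 12.5 L) = 8888 J.
After step 1: P = 711 kPa, V = 25 L, T = 520 K.
Step 2 (adiabatic): W = (P₁V₁ − P₂V₂)/(γ−1) = (17775 − 33413)/0.667 = -23458 J.
W_total = 8888 − 23458 = -14570 J.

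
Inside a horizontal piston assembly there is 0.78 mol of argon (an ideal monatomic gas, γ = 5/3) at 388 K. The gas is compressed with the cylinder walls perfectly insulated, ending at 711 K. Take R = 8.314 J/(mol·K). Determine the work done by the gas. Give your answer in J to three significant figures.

W ≈ -3140 J

Adiabatic ⇒ Q = 0, so W_by = −ΔU = nCᵥ(T₁ − T₂).
Cᵥ = 3R/2 = 12.47 J/(mol·K).
W = (0.78)(12.47)(388 − 711) = -3142 J.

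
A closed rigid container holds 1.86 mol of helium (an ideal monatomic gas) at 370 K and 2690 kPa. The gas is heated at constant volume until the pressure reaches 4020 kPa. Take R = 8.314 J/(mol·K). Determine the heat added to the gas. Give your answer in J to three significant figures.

Constant volume ⇒ W = 0, so Q = ΔU = nCᵥΔT with Cᵥ = 3R/2 = 12.47 J/(mol·K).
At constant V, T₂/T₁ = P₂/P₁ ⇒ ΔT = T₁(P₂/P₁ − 1) = 370·(4020/2690 − 1) = 182.9 K.
ΔU = (1.86)(12.47)(182.9) = 4243 J.

Q ≈ 4240 J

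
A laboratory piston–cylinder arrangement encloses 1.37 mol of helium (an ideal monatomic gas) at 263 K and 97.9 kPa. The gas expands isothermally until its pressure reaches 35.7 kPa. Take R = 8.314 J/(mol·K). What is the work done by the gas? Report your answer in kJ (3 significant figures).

Isothermal process: W = nRT ln(V₂/V₁) = nRT ln(P₁/P₂).
W = (1.37)(8.314)(263) × ln(97.9/35.7)
  = 2996 × ln(2.742) = 2996 × 1.009
W_by_gas = 3022 J.

W ≈ 3.02 kJ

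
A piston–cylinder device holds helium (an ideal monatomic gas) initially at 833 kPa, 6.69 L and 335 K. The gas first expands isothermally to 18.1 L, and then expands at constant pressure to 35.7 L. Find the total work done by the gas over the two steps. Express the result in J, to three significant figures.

Step 1 (isothermal): W = P₁V₁ ln(V₂/V₁) = (5573) ln(18.1/6.69) = 5547 J.
After step 1: P = 307.9 kPa, V = 18.1 L, T = 335 K.
Step 2 (isobaric): W = PΔV = (307.9 kPa)(35.7 − 18.1 L) = 5419 J.
W_total = 5547 + 5419 = 10965 J.

W_total ≈ 11000 J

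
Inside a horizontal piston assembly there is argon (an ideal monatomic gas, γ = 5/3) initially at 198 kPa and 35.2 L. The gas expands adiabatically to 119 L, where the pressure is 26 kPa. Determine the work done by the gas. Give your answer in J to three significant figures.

Adiabatic: W = (P₁V₁ − P₂V₂)/(γ − 1) with γ = 5/3.
P₁V₁ = 6970 J, P₂V₂ = 3094 J.
W = (6970 − 3094) / 0.6667 = 5813 J.

W ≈ 5810 J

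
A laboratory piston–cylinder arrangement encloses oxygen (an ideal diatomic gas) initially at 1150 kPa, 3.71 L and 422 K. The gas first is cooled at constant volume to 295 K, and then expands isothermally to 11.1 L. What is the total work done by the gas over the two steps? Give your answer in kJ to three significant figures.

Step 1 (isochoric): W = 0 (constant volume).
After step 1: P = 803.9 kPa (V unchanged).
Step 2 (isothermal): W = P₁V₁ ln(V₂/V₁) = (2983) ln(11.1/3.71) = 3269 J.
W_total = 0 + 3269 = 3269 J.

W_total ≈ 3.27 kJ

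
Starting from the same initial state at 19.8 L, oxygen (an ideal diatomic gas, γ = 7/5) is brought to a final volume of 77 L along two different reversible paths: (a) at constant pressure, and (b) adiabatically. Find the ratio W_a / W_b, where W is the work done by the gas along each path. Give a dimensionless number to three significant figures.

W_a / W_b ≈ 2.76

Path (a) isobaric: W = P₁(V₂ − V₁) → W_a/(P₁V₁) = 2.889.
Path (b) adiabatic: W = P₁V₁(1 − (V₁/V₂)^(γ−1))/(γ−1) → W_b/(P₁V₁) = 1.048.
W_a / W_b = 2.889 / 1.048 = 2.757.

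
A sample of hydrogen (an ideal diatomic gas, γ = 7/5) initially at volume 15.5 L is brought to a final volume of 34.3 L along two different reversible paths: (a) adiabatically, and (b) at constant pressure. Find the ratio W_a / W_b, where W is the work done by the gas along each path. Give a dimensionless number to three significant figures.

W_a / W_b ≈ 0.561

Path (a) adiabatic: W = P₁V₁(1 − (V₁/V₂)^(γ−1))/(γ−1) → W_a/(P₁V₁) = 0.6805.
Path (b) isobaric: W = P₁(V₂ − V₁) → W_b/(P₁V₁) = 1.213.
W_a / W_b = 0.6805 / 1.213 = 0.561.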